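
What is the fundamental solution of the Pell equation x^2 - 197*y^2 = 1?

First expand sqrt(197) as a continued fraction. With x_i = (sqrt(197) + m_i)/d_i and (m_0, d_0) = (0, 1): a_0 = floor(sqrt(197)) = 14, since 14^2 = 196 <= 197 < 225 = 15^2.
Iterate m_{i+1} = d_i*a_i - m_i, d_{i+1} = (197 - m_{i+1}^2)/d_i, a_{i+1} = floor((a_0 + m_{i+1})/d_{i+1}):
  m_1 = 1*14 - 0 = 14, d_1 = (197 - 14^2)/1 = 1/1 = 1, a_1 = floor((14 + 14)/1) = 28.
  m_2 = 1*28 - 14 = 14, d_2 = (197 - 14^2)/1 = 1/1 = 1: (m_2, d_2) = (m_1, d_1) = (14, 1), so from here the quotient a_1 repeats; the period length is 1.
So sqrt(197) = [14; (28)] with period length k = 1.
k is odd, so (p_{k-1}, q_{k-1}) only solves x^2 - 197y^2 = -1 and the fundamental solution of x^2 - 197y^2 = 1 is (p_{2k-1}, q_{2k-1}) = (p_1, q_1); compute convergents through index 1, running through the period twice.
Convergents (p_i = a_i*p_{i-1} + p_{i-2}, q_i = a_i*q_{i-1} + q_{i-2} with p_{-2}=0, p_{-1}=1, q_{-2}=1, q_{-1}=0):
  i=0: a_0=14, p_0 = 14*1 + 0 = 14, q_0 = 14*0 + 1 = 1.
  i=1: a_1=28, p_1 = 28*14 + 1 = 393, q_1 = 28*1 + 0 = 28.
Indeed p_0^2 - 197*q_0^2 = 196 - 197 = -1, not +1.
Check: 393^2 - 197*28^2 = 154449 - 154448 = 1, so (x, y) = (393, 28) solves the equation, and by the theorem it is the least positive solution.

(x, y) = (393, 28)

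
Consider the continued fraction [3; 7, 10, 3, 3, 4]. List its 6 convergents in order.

Using the convergent recurrence p_i = a_i*p_{i-1} + p_{i-2}, q_i = a_i*q_{i-1} + q_{i-2} with p_{-2}=0, p_{-1}=1, q_{-2}=1, q_{-1}=0:
  i=0: a_0=3, p_0 = 3*1 + 0 = 3, q_0 = 3*0 + 1 = 1.
  i=1: a_1=7, p_1 = 7*3 + 1 = 22, q_1 = 7*1 + 0 = 7.
  i=2: a_2=10, p_2 = 10*22 + 3 = 223, q_2 = 10*7 + 1 = 71.
  i=3: a_3=3, p_3 = 3*223 + 22 = 691, q_3 = 3*71 + 7 = 220.
  i=4: a_4=3, p_4 = 3*691 + 223 = 2296, q_4 = 3*220 + 71 = 731.
  i=5: a_5=4, p_5 = 4*2296 + 691 = 9875, q_5 = 4*731 + 220 = 3144.

3/1, 22/7, 223/71, 691/220, 2296/731, 9875/3144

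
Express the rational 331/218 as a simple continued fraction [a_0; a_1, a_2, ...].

[1; 1, 1, 13, 8]

Run the Euclidean algorithm on 331 and 218; the successive quotients are the partial quotients a_0, a_1, ... (each step inverts the fractional part left over by the previous one):
  331 = 1*218 + 113, so a_0 = 1.
  218 = 1*113 + 105, so a_1 = 1.
  113 = 1*105 + 8, so a_2 = 1.
  105 = 13*8 + 1, so a_3 = 13.
  8 = 8*1 + 0, so a_4 = 8.
The remainder reaches 0 after 5 divisions, so the expansion has 5 partial quotients, read off in order.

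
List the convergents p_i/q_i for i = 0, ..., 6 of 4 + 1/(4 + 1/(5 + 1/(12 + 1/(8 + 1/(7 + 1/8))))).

4/1, 17/4, 89/21, 1085/256, 8769/2069, 62468/14739, 508513/119981

Using the convergent recurrence p_i = a_i*p_{i-1} + p_{i-2}, q_i = a_i*q_{i-1} + q_{i-2} with p_{-2}=0, p_{-1}=1, q_{-2}=1, q_{-1}=0:
  i=0: a_0=4, p_0 = 4*1 + 0 = 4, q_0 = 4*0 + 1 = 1.
  i=1: a_1=4, p_1 = 4*4 + 1 = 17, q_1 = 4*1 + 0 = 4.
  i=2: a_2=5, p_2 = 5*17 + 4 = 89, q_2 = 5*4 + 1 = 21.
  i=3: a_3=12, p_3 = 12*89 + 17 = 1085, q_3 = 12*21 + 4 = 256.
  i=4: a_4=8, p_4 = 8*1085 + 89 = 8769, q_4 = 8*256 + 21 = 2069.
  i=5: a_5=7, p_5 = 7*8769 + 1085 = 62468, q_5 = 7*2069 + 256 = 14739.
  i=6: a_6=8, p_6 = 8*62468 + 8769 = 508513, q_6 = 8*14739 + 2069 = 119981.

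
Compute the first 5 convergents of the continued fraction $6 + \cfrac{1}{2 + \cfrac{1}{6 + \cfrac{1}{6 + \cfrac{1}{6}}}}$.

Using the convergent recurrence p_i = a_i*p_{i-1} + p_{i-2}, q_i = a_i*q_{i-1} + q_{i-2} with p_{-2}=0, p_{-1}=1, q_{-2}=1, q_{-1}=0:
  i=0: a_0=6, p_0 = 6*1 + 0 = 6, q_0 = 6*0 + 1 = 1.
  i=1: a_1=2, p_1 = 2*6 + 1 = 13, q_1 = 2*1 + 0 = 2.
  i=2: a_2=6, p_2 = 6*13 + 6 = 84, q_2 = 6*2 + 1 = 13.
  i=3: a_3=6, p_3 = 6*84 + 13 = 517, q_3 = 6*13 + 2 = 80.
  i=4: a_4=6, p_4 = 6*517 + 84 = 3186, q_4 = 6*80 + 13 = 493.

6/1, 13/2, 84/13, 517/80, 3186/493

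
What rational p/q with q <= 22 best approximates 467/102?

87/19

Expand x = 467/102 as a continued fraction with the Euclidean algorithm:
  467 = 4*102 + 59, so a_0 = 4.
  102 = 1*59 + 43, so a_1 = 1.
  59 = 1*43 + 16, so a_2 = 1.
  43 = 2*16 + 11, so a_3 = 2.
  16 = 1*11 + 5, so a_4 = 1.
  11 = 2*5 + 1, so a_5 = 2.
  5 = 5*1 + 0, so a_6 = 5.
so x = [4; 1, 1, 2, 1, 2, 5].
Convergents (p_i = a_i*p_{i-1} + p_{i-2}, q_i = a_i*q_{i-1} + q_{i-2} with p_{-2}=0, p_{-1}=1, q_{-2}=1, q_{-1}=0), until the denominator exceeds 22:
  i=0: a_0=4, p_0 = 4*1 + 0 = 4, q_0 = 4*0 + 1 = 1.
  i=1: a_1=1, p_1 = 1*4 + 1 = 5, q_1 = 1*1 + 0 = 1.
  i=2: a_2=1, p_2 = 1*5 + 4 = 9, q_2 = 1*1 + 1 = 2.
  i=3: a_3=2, p_3 = 2*9 + 5 = 23, q_3 = 2*2 + 1 = 5.
  i=4: a_4=1, p_4 = 1*23 + 9 = 32, q_4 = 1*5 + 2 = 7.
  i=5: a_5=2, p_5 = 2*32 + 23 = 87, q_5 = 2*7 + 5 = 19.
  i=6: a_6=5, p_6 = 5*87 + 32 = 467, q_6 = 5*19 + 7 = 102.
q_6 = 102 > 22, so the last convergent with denominator <= 22 is p_5/q_5 = 87/19.
The closest fraction with denominator <= 22 is either p_5/q_5 or the intermediate fraction (k*p_5 + p_4)/(k*q_5 + q_4) with the largest k >= 1 whose denominator stays <= 22; these approach x as k grows, and every other convergent or intermediate fraction in range is farther away.
Largest k: floor((22 - q_4)/q_5) = floor((22 - 7)/19) = 0.
Since k = 0, no intermediate fraction beyond p_5/q_5 has denominator <= 22, so the convergent 87/19 is the closest (its error is |467*19 - 87*102|/(102*19) = 1/1938).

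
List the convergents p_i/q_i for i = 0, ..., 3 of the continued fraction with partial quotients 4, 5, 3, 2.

Using the convergent recurrence p_i = a_i*p_{i-1} + p_{i-2}, q_i = a_i*q_{i-1} + q_{i-2} with p_{-2}=0, p_{-1}=1, q_{-2}=1, q_{-1}=0:
  i=0: a_0=4, p_0 = 4*1 + 0 = 4, q_0 = 4*0 + 1 = 1.
  i=1: a_1=5, p_1 = 5*4 + 1 = 21, q_1 = 5*1 + 0 = 5.
  i=2: a_2=3, p_2 = 3*21 + 4 = 67, q_2 = 3*5 + 1 = 16.
  i=3: a_3=2, p_3 = 2*67 + 21 = 155, q_3 = 2*16 + 5 = 37.

4/1, 21/5, 67/16, 155/37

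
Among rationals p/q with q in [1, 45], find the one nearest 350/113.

127/41

Expand x = 350/113 as a continued fraction with the Euclidean algorithm:
  350 = 3*113 + 11, so a_0 = 3.
  113 = 10*11 + 3, so a_1 = 10.
  11 = 3*3 + 2, so a_2 = 3.
  3 = 1*2 + 1, so a_3 = 1.
  2 = 2*1 + 0, so a_4 = 2.
so x = [3; 10, 3, 1, 2].
Convergents (p_i = a_i*p_{i-1} + p_{i-2}, q_i = a_i*q_{i-1} + q_{i-2} with p_{-2}=0, p_{-1}=1, q_{-2}=1, q_{-1}=0), until the denominator exceeds 45:
  i=0: a_0=3, p_0 = 3*1 + 0 = 3, q_0 = 3*0 + 1 = 1.
  i=1: a_1=10, p_1 = 10*3 + 1 = 31, q_1 = 10*1 + 0 = 10.
  i=2: a_2=3, p_2 = 3*31 + 3 = 96, q_2 = 3*10 + 1 = 31.
  i=3: a_3=1, p_3 = 1*96 + 31 = 127, q_3 = 1*31 + 10 = 41.
  i=4: a_4=2, p_4 = 2*127 + 96 = 350, q_4 = 2*41 + 31 = 113.
q_4 = 113 > 45, so the last convergent with denominator <= 45 is p_3/q_3 = 127/41.
The closest fraction with denominator <= 45 is either p_3/q_3 or the intermediate fraction (k*p_3 + p_2)/(k*q_3 + q_2) with the largest k >= 1 whose denominator stays <= 45; these approach x as k grows, and every other convergent or intermediate fraction in range is farther away.
Largest k: floor((45 - q_2)/q_3) = floor((45 - 31)/41) = 0.
Since k = 0, no intermediate fraction beyond p_3/q_3 has denominator <= 45, so the convergent 127/41 is the closest (its error is |350*41 - 127*113|/(113*41) = 1/4633).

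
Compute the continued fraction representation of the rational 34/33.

[1; 33]

Run the Euclidean algorithm on 34 and 33; the successive quotients are the partial quotients a_0, a_1, ... (each step inverts the fractional part left over by the previous one):
  34 = 1*33 + 1, so a_0 = 1.
  33 = 33*1 + 0, so a_1 = 33.
The remainder reaches 0 after 2 divisions, so the expansion has 2 partial quotients, read off in order.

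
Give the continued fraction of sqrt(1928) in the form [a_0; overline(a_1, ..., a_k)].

[43; overline(1, 9, 1, 86)]

Write x_i = (sqrt(1928) + m_i)/d_i with (m_0, d_0) = (0, 1). a_0 = floor(sqrt(1928)) = 43, since 43^2 = 1849 <= 1928 < 1936 = 44^2.
Iterate m_{i+1} = d_i*a_i - m_i, d_{i+1} = (1928 - m_{i+1}^2)/d_i, a_{i+1} = floor((a_0 + m_{i+1})/d_{i+1}):
  m_1 = 1*43 - 0 = 43, d_1 = (1928 - 43^2)/1 = 79/1 = 79, a_1 = floor((43 + 43)/79) = 1.
  m_2 = 79*1 - 43 = 36, d_2 = (1928 - 36^2)/79 = 632/79 = 8, a_2 = floor((43 + 36)/8) = 9.
  m_3 = 8*9 - 36 = 36, d_3 = (1928 - 36^2)/8 = 632/8 = 79, a_3 = floor((43 + 36)/79) = 1.
  m_4 = 79*1 - 36 = 43, d_4 = (1928 - 43^2)/79 = 79/79 = 1, a_4 = floor((43 + 43)/1) = 86.
  m_5 = 1*86 - 43 = 43, d_5 = (1928 - 43^2)/1 = 79/1 = 79: (m_5, d_5) = (m_1, d_1) = (43, 79), so from here the quotients repeat a_1, ..., a_4; the period length is 4.
Hence the expansion of sqrt(1928) is a_0 = 43 followed by the repeating block 1, 9, 1, 86 (period 4).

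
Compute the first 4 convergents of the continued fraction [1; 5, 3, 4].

Using the convergent recurrence p_i = a_i*p_{i-1} + p_{i-2}, q_i = a_i*q_{i-1} + q_{i-2} with p_{-2}=0, p_{-1}=1, q_{-2}=1, q_{-1}=0:
  i=0: a_0=1, p_0 = 1*1 + 0 = 1, q_0 = 1*0 + 1 = 1.
  i=1: a_1=5, p_1 = 5*1 + 1 = 6, q_1 = 5*1 + 0 = 5.
  i=2: a_2=3, p_2 = 3*6 + 1 = 19, q_2 = 3*5 + 1 = 16.
  i=3: a_3=4, p_3 = 4*19 + 6 = 82, q_3 = 4*16 + 5 = 69.

1/1, 6/5, 19/16, 82/69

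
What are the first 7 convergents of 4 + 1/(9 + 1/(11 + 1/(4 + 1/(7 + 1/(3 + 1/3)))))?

4/1, 37/9, 411/100, 1681/409, 12178/2963, 38215/9298, 126823/30857

Using the convergent recurrence p_i = a_i*p_{i-1} + p_{i-2}, q_i = a_i*q_{i-1} + q_{i-2} with p_{-2}=0, p_{-1}=1, q_{-2}=1, q_{-1}=0:
  i=0: a_0=4, p_0 = 4*1 + 0 = 4, q_0 = 4*0 + 1 = 1.
  i=1: a_1=9, p_1 = 9*4 + 1 = 37, q_1 = 9*1 + 0 = 9.
  i=2: a_2=11, p_2 = 11*37 + 4 = 411, q_2 = 11*9 + 1 = 100.
  i=3: a_3=4, p_3 = 4*411 + 37 = 1681, q_3 = 4*100 + 9 = 409.
  i=4: a_4=7, p_4 = 7*1681 + 411 = 12178, q_4 = 7*409 + 100 = 2963.
  i=5: a_5=3, p_5 = 3*12178 + 1681 = 38215, q_5 = 3*2963 + 409 = 9298.
  i=6: a_6=3, p_6 = 3*38215 + 12178 = 126823, q_6 = 3*9298 + 2963 = 30857.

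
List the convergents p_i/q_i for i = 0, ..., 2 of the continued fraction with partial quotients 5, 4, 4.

5/1, 21/4, 89/17

Using the convergent recurrence p_i = a_i*p_{i-1} + p_{i-2}, q_i = a_i*q_{i-1} + q_{i-2} with p_{-2}=0, p_{-1}=1, q_{-2}=1, q_{-1}=0:
  i=0: a_0=5, p_0 = 5*1 + 0 = 5, q_0 = 5*0 + 1 = 1.
  i=1: a_1=4, p_1 = 4*5 + 1 = 21, q_1 = 4*1 + 0 = 4.
  i=2: a_2=4, p_2 = 4*21 + 5 = 89, q_2 = 4*4 + 1 = 17.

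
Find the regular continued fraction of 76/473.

[0; 6, 4, 2, 8]

Run the Euclidean algorithm on 76 and 473; the successive quotients are the partial quotients a_0, a_1, ... (each step inverts the fractional part left over by the previous one):
  76 = 0*473 + 76, so a_0 = 0.
  473 = 6*76 + 17, so a_1 = 6.
  76 = 4*17 + 8, so a_2 = 4.
  17 = 2*8 + 1, so a_3 = 2.
  8 = 8*1 + 0, so a_4 = 8.
The remainder reaches 0 after 5 divisions, so the expansion has 5 partial quotients, read off in order.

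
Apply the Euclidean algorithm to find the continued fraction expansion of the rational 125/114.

Run the Euclidean algorithm on 125 and 114; the successive quotients are the partial quotients a_0, a_1, ... (each step inverts the fractional part left over by the previous one):
  125 = 1*114 + 11, so a_0 = 1.
  114 = 10*11 + 4, so a_1 = 10.
  11 = 2*4 + 3, so a_2 = 2.
  4 = 1*3 + 1, so a_3 = 1.
  3 = 3*1 + 0, so a_4 = 3.
The remainder reaches 0 after 5 divisions, so the expansion has 5 partial quotients, read off in order.

[1; 10, 2, 1, 3]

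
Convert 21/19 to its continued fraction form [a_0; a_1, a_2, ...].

Run the Euclidean algorithm on 21 and 19; the successive quotients are the partial quotients a_0, a_1, ... (each step inverts the fractional part left over by the previous one):
  21 = 1*19 + 2, so a_0 = 1.
  19 = 9*2 + 1, so a_1 = 9.
  2 = 2*1 + 0, so a_2 = 2.
The remainder reaches 0 after 3 divisions, so the expansion has 3 partial quotients, read off in order.

[1; 9, 2]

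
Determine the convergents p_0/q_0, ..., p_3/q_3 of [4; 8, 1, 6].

4/1, 33/8, 37/9, 255/62

Using the convergent recurrence p_i = a_i*p_{i-1} + p_{i-2}, q_i = a_i*q_{i-1} + q_{i-2} with p_{-2}=0, p_{-1}=1, q_{-2}=1, q_{-1}=0:
  i=0: a_0=4, p_0 = 4*1 + 0 = 4, q_0 = 4*0 + 1 = 1.
  i=1: a_1=8, p_1 = 8*4 + 1 = 33, q_1 = 8*1 + 0 = 8.
  i=2: a_2=1, p_2 = 1*33 + 4 = 37, q_2 = 1*8 + 1 = 9.
  i=3: a_3=6, p_3 = 6*37 + 33 = 255, q_3 = 6*9 + 8 = 62.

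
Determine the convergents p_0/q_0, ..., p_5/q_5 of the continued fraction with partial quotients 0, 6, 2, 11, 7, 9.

0/1, 1/6, 2/13, 23/149, 163/1056, 1490/9653

Using the convergent recurrence p_i = a_i*p_{i-1} + p_{i-2}, q_i = a_i*q_{i-1} + q_{i-2} with p_{-2}=0, p_{-1}=1, q_{-2}=1, q_{-1}=0:
  i=0: a_0=0, p_0 = 0*1 + 0 = 0, q_0 = 0*0 + 1 = 1.
  i=1: a_1=6, p_1 = 6*0 + 1 = 1, q_1 = 6*1 + 0 = 6.
  i=2: a_2=2, p_2 = 2*1 + 0 = 2, q_2 = 2*6 + 1 = 13.
  i=3: a_3=11, p_3 = 11*2 + 1 = 23, q_3 = 11*13 + 6 = 149.
  i=4: a_4=7, p_4 = 7*23 + 2 = 163, q_4 = 7*149 + 13 = 1056.
  i=5: a_5=9, p_5 = 9*163 + 23 = 1490, q_5 = 9*1056 + 149 = 9653.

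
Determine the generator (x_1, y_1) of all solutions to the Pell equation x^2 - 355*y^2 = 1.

First expand sqrt(355) as a continued fraction. With x_i = (sqrt(355) + m_i)/d_i and (m_0, d_0) = (0, 1): a_0 = floor(sqrt(355)) = 18, since 18^2 = 324 <= 355 < 361 = 19^2.
Iterate m_{i+1} = d_i*a_i - m_i, d_{i+1} = (355 - m_{i+1}^2)/d_i, a_{i+1} = floor((a_0 + m_{i+1})/d_{i+1}):
  m_1 = 1*18 - 0 = 18, d_1 = (355 - 18^2)/1 = 31/1 = 31, a_1 = floor((18 + 18)/31) = 1.
  m_2 = 31*1 - 18 = 13, d_2 = (355 - 13^2)/31 = 186/31 = 6, a_2 = floor((18 + 13)/6) = 5.
  m_3 = 6*5 - 13 = 17, d_3 = (355 - 17^2)/6 = 66/6 = 11, a_3 = floor((18 + 17)/11) = 3.
  m_4 = 11*3 - 17 = 16, d_4 = (355 - 16^2)/11 = 99/11 = 9, a_4 = floor((18 + 16)/9) = 3.
  m_5 = 9*3 - 16 = 11, d_5 = (355 - 11^2)/9 = 234/9 = 26, a_5 = floor((18 + 11)/26) = 1.
  m_6 = 26*1 - 11 = 15, d_6 = (355 - 15^2)/26 = 130/26 = 5, a_6 = floor((18 + 15)/5) = 6.
  m_7 = 5*6 - 15 = 15, d_7 = (355 - 15^2)/5 = 130/5 = 26, a_7 = floor((18 + 15)/26) = 1.
  m_8 = 26*1 - 15 = 11, d_8 = (355 - 11^2)/26 = 234/26 = 9, a_8 = floor((18 + 11)/9) = 3.
  m_9 = 9*3 - 11 = 16, d_9 = (355 - 16^2)/9 = 99/9 = 11, a_9 = floor((18 + 16)/11) = 3.
  m_10 = 11*3 - 16 = 17, d_10 = (355 - 17^2)/11 = 66/11 = 6, a_10 = floor((18 + 17)/6) = 5.
  m_11 = 6*5 - 17 = 13, d_11 = (355 - 13^2)/6 = 186/6 = 31, a_11 = floor((18 + 13)/31) = 1.
  m_12 = 31*1 - 13 = 18, d_12 = (355 - 18^2)/31 = 31/31 = 1, a_12 = floor((18 + 18)/1) = 36.
  m_13 = 1*36 - 18 = 18, d_13 = (355 - 18^2)/1 = 31/1 = 31: (m_13, d_13) = (m_1, d_1) = (18, 31), so from here the quotients repeat a_1, ..., a_12; the period length is 12.
So sqrt(355) = [18; (1, 5, 3, 3, 1, 6, 1, 3, 3, 5, 1, 36)] with period length k = 12.
k is even, so the fundamental solution of x^2 - 355y^2 = 1 is (p_{k-1}, q_{k-1}) = (p_11, q_11); compute convergents through index 11.
Convergents (p_i = a_i*p_{i-1} + p_{i-2}, q_i = a_i*q_{i-1} + q_{i-2} with p_{-2}=0, p_{-1}=1, q_{-2}=1, q_{-1}=0):
  i=0: a_0=18, p_0 = 18*1 + 0 = 18, q_0 = 18*0 + 1 = 1.
  i=1: a_1=1, p_1 = 1*18 + 1 = 19, q_1 = 1*1 + 0 = 1.
  i=2: a_2=5, p_2 = 5*19 + 18 = 113, q_2 = 5*1 + 1 = 6.
  i=3: a_3=3, p_3 = 3*113 + 19 = 358, q_3 = 3*6 + 1 = 19.
  i=4: a_4=3, p_4 = 3*358 + 113 = 1187, q_4 = 3*19 + 6 = 63.
  i=5: a_5=1, p_5 = 1*1187 + 358 = 1545, q_5 = 1*63 + 19 = 82.
  i=6: a_6=6, p_6 = 6*1545 + 1187 = 10457, q_6 = 6*82 + 63 = 555.
  i=7: a_7=1, p_7 = 1*10457 + 1545 = 12002, q_7 = 1*555 + 82 = 637.
  i=8: a_8=3, p_8 = 3*12002 + 10457 = 46463, q_8 = 3*637 + 555 = 2466.
  i=9: a_9=3, p_9 = 3*46463 + 12002 = 151391, q_9 = 3*2466 + 637 = 8035.
  i=10: a_10=5, p_10 = 5*151391 + 46463 = 803418, q_10 = 5*8035 + 2466 = 42641.
  i=11: a_11=1, p_11 = 1*803418 + 151391 = 954809, q_11 = 1*42641 + 8035 = 50676.
Check: 954809^2 - 355*50676^2 = 911660226481 - 911660226480 = 1, so (x, y) = (954809, 50676) solves the equation, and by the theorem it is the least positive solution.

(x, y) = (954809, 50676)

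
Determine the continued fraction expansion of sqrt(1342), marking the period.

Write x_i = (sqrt(1342) + m_i)/d_i with (m_0, d_0) = (0, 1). a_0 = floor(sqrt(1342)) = 36, since 36^2 = 1296 <= 1342 < 1369 = 37^2.
Iterate m_{i+1} = d_i*a_i - m_i, d_{i+1} = (1342 - m_{i+1}^2)/d_i, a_{i+1} = floor((a_0 + m_{i+1})/d_{i+1}):
  m_1 = 1*36 - 0 = 36, d_1 = (1342 - 36^2)/1 = 46/1 = 46, a_1 = floor((36 + 36)/46) = 1.
  m_2 = 46*1 - 36 = 10, d_2 = (1342 - 10^2)/46 = 1242/46 = 27, a_2 = floor((36 + 10)/27) = 1.
  m_3 = 27*1 - 10 = 17, d_3 = (1342 - 17^2)/27 = 1053/27 = 39, a_3 = floor((36 + 17)/39) = 1.
  m_4 = 39*1 - 17 = 22, d_4 = (1342 - 22^2)/39 = 858/39 = 22, a_4 = floor((36 + 22)/22) = 2.
  m_5 = 22*2 - 22 = 22, d_5 = (1342 - 22^2)/22 = 858/22 = 39, a_5 = floor((36 + 22)/39) = 1.
  m_6 = 39*1 - 22 = 17, d_6 = (1342 - 17^2)/39 = 1053/39 = 27, a_6 = floor((36 + 17)/27) = 1.
  m_7 = 27*1 - 17 = 10, d_7 = (1342 - 10^2)/27 = 1242/27 = 46, a_7 = floor((36 + 10)/46) = 1.
  m_8 = 46*1 - 10 = 36, d_8 = (1342 - 36^2)/46 = 46/46 = 1, a_8 = floor((36 + 36)/1) = 72.
  m_9 = 1*72 - 36 = 36, d_9 = (1342 - 36^2)/1 = 46/1 = 46: (m_9, d_9) = (m_1, d_1) = (36, 46), so from here the quotients repeat a_1, ..., a_8; the period length is 8.
Hence the expansion of sqrt(1342) is a_0 = 36 followed by the repeating block 1, 1, 1, 2, 1, 1, 1, 72 (period 8).

[36; (1, 1, 1, 2, 1, 1, 1, 72)]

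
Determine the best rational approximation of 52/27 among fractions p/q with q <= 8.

15/8

Expand x = 52/27 as a continued fraction with the Euclidean algorithm:
  52 = 1*27 + 25, so a_0 = 1.
  27 = 1*25 + 2, so a_1 = 1.
  25 = 12*2 + 1, so a_2 = 12.
  2 = 2*1 + 0, so a_3 = 2.
so x = [1; 1, 12, 2].
Convergents (p_i = a_i*p_{i-1} + p_{i-2}, q_i = a_i*q_{i-1} + q_{i-2} with p_{-2}=0, p_{-1}=1, q_{-2}=1, q_{-1}=0), until the denominator exceeds 8:
  i=0: a_0=1, p_0 = 1*1 + 0 = 1, q_0 = 1*0 + 1 = 1.
  i=1: a_1=1, p_1 = 1*1 + 1 = 2, q_1 = 1*1 + 0 = 1.
  i=2: a_2=12, p_2 = 12*2 + 1 = 25, q_2 = 12*1 + 1 = 13.
q_2 = 13 > 8, so the last convergent with denominator <= 8 is p_1/q_1 = 2/1.
The closest fraction with denominator <= 8 is either p_1/q_1 or the intermediate fraction (k*p_1 + p_0)/(k*q_1 + q_0) with the largest k >= 1 whose denominator stays <= 8; these approach x as k grows, and every other convergent or intermediate fraction in range is farther away.
Largest k: floor((8 - q_0)/q_1) = floor((8 - 1)/1) = 7.
That gives (7*2 + 1)/(7*1 + 1) = 15/8.
Compare the errors: |x - 2/1| = |52*1 - 2*27|/(27*1) = 2/27, and |x - 15/8| = |52*8 - 15*27|/(27*8) = 11/216.
Cross-multiplying, 11*27 = 297 < 432 = 2*216, so 11/216 is smaller: the intermediate fraction 15/8 is closer to x than 2/1.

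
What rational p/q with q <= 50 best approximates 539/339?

Expand x = 539/339 as a continued fraction with the Euclidean algorithm:
  539 = 1*339 + 200, so a_0 = 1.
  339 = 1*200 + 139, so a_1 = 1.
  200 = 1*139 + 61, so a_2 = 1.
  139 = 2*61 + 17, so a_3 = 2.
  61 = 3*17 + 10, so a_4 = 3.
  17 = 1*10 + 7, so a_5 = 1.
  10 = 1*7 + 3, so a_6 = 1.
  7 = 2*3 + 1, so a_7 = 2.
  3 = 3*1 + 0, so a_8 = 3.
so x = [1; 1, 1, 2, 3, 1, 1, 2, 3].
Convergents (p_i = a_i*p_{i-1} + p_{i-2}, q_i = a_i*q_{i-1} + q_{i-2} with p_{-2}=0, p_{-1}=1, q_{-2}=1, q_{-1}=0), until the denominator exceeds 50:
  i=0: a_0=1, p_0 = 1*1 + 0 = 1, q_0 = 1*0 + 1 = 1.
  i=1: a_1=1, p_1 = 1*1 + 1 = 2, q_1 = 1*1 + 0 = 1.
  i=2: a_2=1, p_2 = 1*2 + 1 = 3, q_2 = 1*1 + 1 = 2.
  i=3: a_3=2, p_3 = 2*3 + 2 = 8, q_3 = 2*2 + 1 = 5.
  i=4: a_4=3, p_4 = 3*8 + 3 = 27, q_4 = 3*5 + 2 = 17.
  i=5: a_5=1, p_5 = 1*27 + 8 = 35, q_5 = 1*17 + 5 = 22.
  i=6: a_6=1, p_6 = 1*35 + 27 = 62, q_6 = 1*22 + 17 = 39.
  i=7: a_7=2, p_7 = 2*62 + 35 = 159, q_7 = 2*39 + 22 = 100.
q_7 = 100 > 50, so the last convergent with denominator <= 50 is p_6/q_6 = 62/39.
The closest fraction with denominator <= 50 is either p_6/q_6 or the intermediate fraction (k*p_6 + p_5)/(k*q_6 + q_5) with the largest k >= 1 whose denominator stays <= 50; these approach x as k grows, and every other convergent or intermediate fraction in range is farther away.
Largest k: floor((50 - q_5)/q_6) = floor((50 - 22)/39) = 0.
Since k = 0, no intermediate fraction beyond p_6/q_6 has denominator <= 50, so the convergent 62/39 is the closest (its error is |539*39 - 62*339|/(339*39) = 3/13221).

62/39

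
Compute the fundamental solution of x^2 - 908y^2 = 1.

(x, y) = (102151, 3390)

First expand sqrt(908) as a continued fraction. With x_i = (sqrt(908) + m_i)/d_i and (m_0, d_0) = (0, 1): a_0 = floor(sqrt(908)) = 30, since 30^2 = 900 <= 908 < 961 = 31^2.
Iterate m_{i+1} = d_i*a_i - m_i, d_{i+1} = (908 - m_{i+1}^2)/d_i, a_{i+1} = floor((a_0 + m_{i+1})/d_{i+1}):
  m_1 = 1*30 - 0 = 30, d_1 = (908 - 30^2)/1 = 8/1 = 8, a_1 = floor((30 + 30)/8) = 7.
  m_2 = 8*7 - 30 = 26, d_2 = (908 - 26^2)/8 = 232/8 = 29, a_2 = floor((30 + 26)/29) = 1.
  m_3 = 29*1 - 26 = 3, d_3 = (908 - 3^2)/29 = 899/29 = 31, a_3 = floor((30 + 3)/31) = 1.
  m_4 = 31*1 - 3 = 28, d_4 = (908 - 28^2)/31 = 124/31 = 4, a_4 = floor((30 + 28)/4) = 14.
  m_5 = 4*14 - 28 = 28, d_5 = (908 - 28^2)/4 = 124/4 = 31, a_5 = floor((30 + 28)/31) = 1.
  m_6 = 31*1 - 28 = 3, d_6 = (908 - 3^2)/31 = 899/31 = 29, a_6 = floor((30 + 3)/29) = 1.
  m_7 = 29*1 - 3 = 26, d_7 = (908 - 26^2)/29 = 232/29 = 8, a_7 = floor((30 + 26)/8) = 7.
  m_8 = 8*7 - 26 = 30, d_8 = (908 - 30^2)/8 = 8/8 = 1, a_8 = floor((30 + 30)/1) = 60.
  m_9 = 1*60 - 30 = 30, d_9 = (908 - 30^2)/1 = 8/1 = 8: (m_9, d_9) = (m_1, d_1) = (30, 8), so from here the quotients repeat a_1, ..., a_8; the period length is 8.
So sqrt(908) = [30; (7, 1, 1, 14, 1, 1, 7, 60)] with period length k = 8.
k is even, so the fundamental solution of x^2 - 908y^2 = 1 is (p_{k-1}, q_{k-1}) = (p_7, q_7); compute convergents through index 7.
Convergents (p_i = a_i*p_{i-1} + p_{i-2}, q_i = a_i*q_{i-1} + q_{i-2} with p_{-2}=0, p_{-1}=1, q_{-2}=1, q_{-1}=0):
  i=0: a_0=30, p_0 = 30*1 + 0 = 30, q_0 = 30*0 + 1 = 1.
  i=1: a_1=7, p_1 = 7*30 + 1 = 211, q_1 = 7*1 + 0 = 7.
  i=2: a_2=1, p_2 = 1*211 + 30 = 241, q_2 = 1*7 + 1 = 8.
  i=3: a_3=1, p_3 = 1*241 + 211 = 452, q_3 = 1*8 + 7 = 15.
  i=4: a_4=14, p_4 = 14*452 + 241 = 6569, q_4 = 14*15 + 8 = 218.
  i=5: a_5=1, p_5 = 1*6569 + 452 = 7021, q_5 = 1*218 + 15 = 233.
  i=6: a_6=1, p_6 = 1*7021 + 6569 = 13590, q_6 = 1*233 + 218 = 451.
  i=7: a_7=7, p_7 = 7*13590 + 7021 = 102151, q_7 = 7*451 + 233 = 3390.
Check: 102151^2 - 908*3390^2 = 10434826801 - 10434826800 = 1, so (x, y) = (102151, 3390) solves the equation, and by the theorem it is the least positive solution.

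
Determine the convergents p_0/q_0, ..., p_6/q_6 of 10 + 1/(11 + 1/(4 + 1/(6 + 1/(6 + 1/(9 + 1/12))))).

10/1, 111/11, 454/45, 2835/281, 17464/1731, 160011/15860, 1937596/192051

Using the convergent recurrence p_i = a_i*p_{i-1} + p_{i-2}, q_i = a_i*q_{i-1} + q_{i-2} with p_{-2}=0, p_{-1}=1, q_{-2}=1, q_{-1}=0:
  i=0: a_0=10, p_0 = 10*1 + 0 = 10, q_0 = 10*0 + 1 = 1.
  i=1: a_1=11, p_1 = 11*10 + 1 = 111, q_1 = 11*1 + 0 = 11.
  i=2: a_2=4, p_2 = 4*111 + 10 = 454, q_2 = 4*11 + 1 = 45.
  i=3: a_3=6, p_3 = 6*454 + 111 = 2835, q_3 = 6*45 + 11 = 281.
  i=4: a_4=6, p_4 = 6*2835 + 454 = 17464, q_4 = 6*281 + 45 = 1731.
  i=5: a_5=9, p_5 = 9*17464 + 2835 = 160011, q_5 = 9*1731 + 281 = 15860.
  i=6: a_6=12, p_6 = 12*160011 + 17464 = 1937596, q_6 = 12*15860 + 1731 = 192051.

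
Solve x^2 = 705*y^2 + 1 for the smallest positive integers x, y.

First expand sqrt(705) as a continued fraction. With x_i = (sqrt(705) + m_i)/d_i and (m_0, d_0) = (0, 1): a_0 = floor(sqrt(705)) = 26, since 26^2 = 676 <= 705 < 729 = 27^2.
Iterate m_{i+1} = d_i*a_i - m_i, d_{i+1} = (705 - m_{i+1}^2)/d_i, a_{i+1} = floor((a_0 + m_{i+1})/d_{i+1}):
  m_1 = 1*26 - 0 = 26, d_1 = (705 - 26^2)/1 = 29/1 = 29, a_1 = floor((26 + 26)/29) = 1.
  m_2 = 29*1 - 26 = 3, d_2 = (705 - 3^2)/29 = 696/29 = 24, a_2 = floor((26 + 3)/24) = 1.
  m_3 = 24*1 - 3 = 21, d_3 = (705 - 21^2)/24 = 264/24 = 11, a_3 = floor((26 + 21)/11) = 4.
  m_4 = 11*4 - 21 = 23, d_4 = (705 - 23^2)/11 = 176/11 = 16, a_4 = floor((26 + 23)/16) = 3.
  m_5 = 16*3 - 23 = 25, d_5 = (705 - 25^2)/16 = 80/16 = 5, a_5 = floor((26 + 25)/5) = 10.
  m_6 = 5*10 - 25 = 25, d_6 = (705 - 25^2)/5 = 80/5 = 16, a_6 = floor((26 + 25)/16) = 3.
  m_7 = 16*3 - 25 = 23, d_7 = (705 - 23^2)/16 = 176/16 = 11, a_7 = floor((26 + 23)/11) = 4.
  m_8 = 11*4 - 23 = 21, d_8 = (705 - 21^2)/11 = 264/11 = 24, a_8 = floor((26 + 21)/24) = 1.
  m_9 = 24*1 - 21 = 3, d_9 = (705 - 3^2)/24 = 696/24 = 29, a_9 = floor((26 + 3)/29) = 1.
  m_10 = 29*1 - 3 = 26, d_10 = (705 - 26^2)/29 = 29/29 = 1, a_10 = floor((26 + 26)/1) = 52.
  m_11 = 1*52 - 26 = 26, d_11 = (705 - 26^2)/1 = 29/1 = 29: (m_11, d_11) = (m_1, d_1) = (26, 29), so from here the quotients repeat a_1, ..., a_10; the period length is 10.
So sqrt(705) = [26; (1, 1, 4, 3, 10, 3, 4, 1, 1, 52)] with period length k = 10.
k is even, so the fundamental solution of x^2 - 705y^2 = 1 is (p_{k-1}, q_{k-1}) = (p_9, q_9); compute convergents through index 9.
Convergents (p_i = a_i*p_{i-1} + p_{i-2}, q_i = a_i*q_{i-1} + q_{i-2} with p_{-2}=0, p_{-1}=1, q_{-2}=1, q_{-1}=0):
  i=0: a_0=26, p_0 = 26*1 + 0 = 26, q_0 = 26*0 + 1 = 1.
  i=1: a_1=1, p_1 = 1*26 + 1 = 27, q_1 = 1*1 + 0 = 1.
  i=2: a_2=1, p_2 = 1*27 + 26 = 53, q_2 = 1*1 + 1 = 2.
  i=3: a_3=4, p_3 = 4*53 + 27 = 239, q_3 = 4*2 + 1 = 9.
  i=4: a_4=3, p_4 = 3*239 + 53 = 770, q_4 = 3*9 + 2 = 29.
  i=5: a_5=10, p_5 = 10*770 + 239 = 7939, q_5 = 10*29 + 9 = 299.
  i=6: a_6=3, p_6 = 3*7939 + 770 = 24587, q_6 = 3*299 + 29 = 926.
  i=7: a_7=4, p_7 = 4*24587 + 7939 = 106287, q_7 = 4*926 + 299 = 4003.
  i=8: a_8=1, p_8 = 1*106287 + 24587 = 130874, q_8 = 1*4003 + 926 = 4929.
  i=9: a_9=1, p_9 = 1*130874 + 106287 = 237161, q_9 = 1*4929 + 4003 = 8932.
Check: 237161^2 - 705*8932^2 = 56245339921 - 56245339920 = 1, so (x, y) = (237161, 8932) solves the equation, and by the theorem it is the least positive solution.

(x, y) = (237161, 8932)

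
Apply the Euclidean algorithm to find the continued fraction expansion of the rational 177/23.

Run the Euclidean algorithm on 177 and 23; the successive quotients are the partial quotients a_0, a_1, ... (each step inverts the fractional part left over by the previous one):
  177 = 7*23 + 16, so a_0 = 7.
  23 = 1*16 + 7, so a_1 = 1.
  16 = 2*7 + 2, so a_2 = 2.
  7 = 3*2 + 1, so a_3 = 3.
  2 = 2*1 + 0, so a_4 = 2.
The remainder reaches 0 after 5 divisions, so the expansion has 5 partial quotients, read off in order.

[7; 1, 2, 3, 2]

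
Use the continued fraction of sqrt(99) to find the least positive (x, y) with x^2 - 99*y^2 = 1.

(x, y) = (10, 1)

First expand sqrt(99) as a continued fraction. With x_i = (sqrt(99) + m_i)/d_i and (m_0, d_0) = (0, 1): a_0 = floor(sqrt(99)) = 9, since 9^2 = 81 <= 99 < 100 = 10^2.
Iterate m_{i+1} = d_i*a_i - m_i, d_{i+1} = (99 - m_{i+1}^2)/d_i, a_{i+1} = floor((a_0 + m_{i+1})/d_{i+1}):
  m_1 = 1*9 - 0 = 9, d_1 = (99 - 9^2)/1 = 18/1 = 18, a_1 = floor((9 + 9)/18) = 1.
  m_2 = 18*1 - 9 = 9, d_2 = (99 - 9^2)/18 = 18/18 = 1, a_2 = floor((9 + 9)/1) = 18.
  m_3 = 1*18 - 9 = 9, d_3 = (99 - 9^2)/1 = 18/1 = 18: (m_3, d_3) = (m_1, d_1) = (9, 18), so from here the quotients repeat a_1, a_2; the period length is 2.
So sqrt(99) = [9; (1, 18)] with period length k = 2.
k is even, so the fundamental solution of x^2 - 99y^2 = 1 is (p_{k-1}, q_{k-1}) = (p_1, q_1); compute convergents through index 1.
Convergents (p_i = a_i*p_{i-1} + p_{i-2}, q_i = a_i*q_{i-1} + q_{i-2} with p_{-2}=0, p_{-1}=1, q_{-2}=1, q_{-1}=0):
  i=0: a_0=9, p_0 = 9*1 + 0 = 9, q_0 = 9*0 + 1 = 1.
  i=1: a_1=1, p_1 = 1*9 + 1 = 10, q_1 = 1*1 + 0 = 1.
Check: 10^2 - 99*1^2 = 100 - 99 = 1, so (x, y) = (10, 1) solves the equation, and by the theorem it is the least positive solution.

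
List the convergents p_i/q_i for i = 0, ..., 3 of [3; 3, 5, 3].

Using the convergent recurrence p_i = a_i*p_{i-1} + p_{i-2}, q_i = a_i*q_{i-1} + q_{i-2} with p_{-2}=0, p_{-1}=1, q_{-2}=1, q_{-1}=0:
  i=0: a_0=3, p_0 = 3*1 + 0 = 3, q_0 = 3*0 + 1 = 1.
  i=1: a_1=3, p_1 = 3*3 + 1 = 10, q_1 = 3*1 + 0 = 3.
  i=2: a_2=5, p_2 = 5*10 + 3 = 53, q_2 = 5*3 + 1 = 16.
  i=3: a_3=3, p_3 = 3*53 + 10 = 169, q_3 = 3*16 + 3 = 51.

3/1, 10/3, 53/16, 169/51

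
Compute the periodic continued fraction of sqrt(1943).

Write x_i = (sqrt(1943) + m_i)/d_i with (m_0, d_0) = (0, 1). a_0 = floor(sqrt(1943)) = 44, since 44^2 = 1936 <= 1943 < 2025 = 45^2.
Iterate m_{i+1} = d_i*a_i - m_i, d_{i+1} = (1943 - m_{i+1}^2)/d_i, a_{i+1} = floor((a_0 + m_{i+1})/d_{i+1}):
  m_1 = 1*44 - 0 = 44, d_1 = (1943 - 44^2)/1 = 7/1 = 7, a_1 = floor((44 + 44)/7) = 12.
  m_2 = 7*12 - 44 = 40, d_2 = (1943 - 40^2)/7 = 343/7 = 49, a_2 = floor((44 + 40)/49) = 1.
  m_3 = 49*1 - 40 = 9, d_3 = (1943 - 9^2)/49 = 1862/49 = 38, a_3 = floor((44 + 9)/38) = 1.
  m_4 = 38*1 - 9 = 29, d_4 = (1943 - 29^2)/38 = 1102/38 = 29, a_4 = floor((44 + 29)/29) = 2.
  m_5 = 29*2 - 29 = 29, d_5 = (1943 - 29^2)/29 = 1102/29 = 38, a_5 = floor((44 + 29)/38) = 1.
  m_6 = 38*1 - 29 = 9, d_6 = (1943 - 9^2)/38 = 1862/38 = 49, a_6 = floor((44 + 9)/49) = 1.
  m_7 = 49*1 - 9 = 40, d_7 = (1943 - 40^2)/49 = 343/49 = 7, a_7 = floor((44 + 40)/7) = 12.
  m_8 = 7*12 - 40 = 44, d_8 = (1943 - 44^2)/7 = 7/7 = 1, a_8 = floor((44 + 44)/1) = 88.
  m_9 = 1*88 - 44 = 44, d_9 = (1943 - 44^2)/1 = 7/1 = 7: (m_9, d_9) = (m_1, d_1) = (44, 7), so from here the quotients repeat a_1, ..., a_8; the period length is 8.
Hence the expansion of sqrt(1943) is a_0 = 44 followed by the repeating block 12, 1, 1, 2, 1, 1, 12, 88 (period 8).

[44; (12, 1, 1, 2, 1, 1, 12, 88)]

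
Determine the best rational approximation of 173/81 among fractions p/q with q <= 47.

Expand x = 173/81 as a continued fraction with the Euclidean algorithm:
  173 = 2*81 + 11, so a_0 = 2.
  81 = 7*11 + 4, so a_1 = 7.
  11 = 2*4 + 3, so a_2 = 2.
  4 = 1*3 + 1, so a_3 = 1.
  3 = 3*1 + 0, so a_4 = 3.
so x = [2; 7, 2, 1, 3].
Convergents (p_i = a_i*p_{i-1} + p_{i-2}, q_i = a_i*q_{i-1} + q_{i-2} with p_{-2}=0, p_{-1}=1, q_{-2}=1, q_{-1}=0), until the denominator exceeds 47:
  i=0: a_0=2, p_0 = 2*1 + 0 = 2, q_0 = 2*0 + 1 = 1.
  i=1: a_1=7, p_1 = 7*2 + 1 = 15, q_1 = 7*1 + 0 = 7.
  i=2: a_2=2, p_2 = 2*15 + 2 = 32, q_2 = 2*7 + 1 = 15.
  i=3: a_3=1, p_3 = 1*32 + 15 = 47, q_3 = 1*15 + 7 = 22.
  i=4: a_4=3, p_4 = 3*47 + 32 = 173, q_4 = 3*22 + 15 = 81.
q_4 = 81 > 47, so the last convergent with denominator <= 47 is p_3/q_3 = 47/22.
The closest fraction with denominator <= 47 is either p_3/q_3 or the intermediate fraction (k*p_3 + p_2)/(k*q_3 + q_2) with the largest k >= 1 whose denominator stays <= 47; these approach x as k grows, and every other convergent or intermediate fraction in range is farther away.
Largest k: floor((47 - q_2)/q_3) = floor((47 - 15)/22) = 1.
That gives (1*47 + 32)/(1*22 + 15) = 79/37.
Compare the errors: |x - 47/22| = |173*22 - 47*81|/(81*22) = 1/1782, and |x - 79/37| = |173*37 - 79*81|/(81*37) = 2/2997.
Cross-multiplying, 1*2997 = 2997 < 3564 = 2*1782, so 1/1782 is smaller: the convergent 47/22 is closer to x than 79/37.

47/22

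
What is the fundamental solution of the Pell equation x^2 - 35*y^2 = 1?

First expand sqrt(35) as a continued fraction. With x_i = (sqrt(35) + m_i)/d_i and (m_0, d_0) = (0, 1): a_0 = floor(sqrt(35)) = 5, since 5^2 = 25 <= 35 < 36 = 6^2.
Iterate m_{i+1} = d_i*a_i - m_i, d_{i+1} = (35 - m_{i+1}^2)/d_i, a_{i+1} = floor((a_0 + m_{i+1})/d_{i+1}):
  m_1 = 1*5 - 0 = 5, d_1 = (35 - 5^2)/1 = 10/1 = 10, a_1 = floor((5 + 5)/10) = 1.
  m_2 = 10*1 - 5 = 5, d_2 = (35 - 5^2)/10 = 10/10 = 1, a_2 = floor((5 + 5)/1) = 10.
  m_3 = 1*10 - 5 = 5, d_3 = (35 - 5^2)/1 = 10/1 = 10: (m_3, d_3) = (m_1, d_1) = (5, 10), so from here the quotients repeat a_1, a_2; the period length is 2.
So sqrt(35) = [5; (1, 10)] with period length k = 2.
k is even, so the fundamental solution of x^2 - 35y^2 = 1 is (p_{k-1}, q_{k-1}) = (p_1, q_1); compute convergents through index 1.
Convergents (p_i = a_i*p_{i-1} + p_{i-2}, q_i = a_i*q_{i-1} + q_{i-2} with p_{-2}=0, p_{-1}=1, q_{-2}=1, q_{-1}=0):
  i=0: a_0=5, p_0 = 5*1 + 0 = 5, q_0 = 5*0 + 1 = 1.
  i=1: a_1=1, p_1 = 1*5 + 1 = 6, q_1 = 1*1 + 0 = 1.
Check: 6^2 - 35*1^2 = 36 - 35 = 1, so (x, y) = (6, 1) solves the equation, and by the theorem it is the least positive solution.

(x, y) = (6, 1)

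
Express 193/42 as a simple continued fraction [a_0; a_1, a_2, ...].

[4; 1, 1, 2, 8]

Run the Euclidean algorithm on 193 and 42; the successive quotients are the partial quotients a_0, a_1, ... (each step inverts the fractional part left over by the previous one):
  193 = 4*42 + 25, so a_0 = 4.
  42 = 1*25 + 17, so a_1 = 1.
  25 = 1*17 + 8, so a_2 = 1.
  17 = 2*8 + 1, so a_3 = 2.
  8 = 8*1 + 0, so a_4 = 8.
The remainder reaches 0 after 5 divisions, so the expansion has 5 partial quotients, read off in order.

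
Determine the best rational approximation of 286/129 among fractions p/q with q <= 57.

51/23

Expand x = 286/129 as a continued fraction with the Euclidean algorithm:
  286 = 2*129 + 28, so a_0 = 2.
  129 = 4*28 + 17, so a_1 = 4.
  28 = 1*17 + 11, so a_2 = 1.
  17 = 1*11 + 6, so a_3 = 1.
  11 = 1*6 + 5, so a_4 = 1.
  6 = 1*5 + 1, so a_5 = 1.
  5 = 5*1 + 0, so a_6 = 5.
so x = [2; 4, 1, 1, 1, 1, 5].
Convergents (p_i = a_i*p_{i-1} + p_{i-2}, q_i = a_i*q_{i-1} + q_{i-2} with p_{-2}=0, p_{-1}=1, q_{-2}=1, q_{-1}=0), until the denominator exceeds 57:
  i=0: a_0=2, p_0 = 2*1 + 0 = 2, q_0 = 2*0 + 1 = 1.
  i=1: a_1=4, p_1 = 4*2 + 1 = 9, q_1 = 4*1 + 0 = 4.
  i=2: a_2=1, p_2 = 1*9 + 2 = 11, q_2 = 1*4 + 1 = 5.
  i=3: a_3=1, p_3 = 1*11 + 9 = 20, q_3 = 1*5 + 4 = 9.
  i=4: a_4=1, p_4 = 1*20 + 11 = 31, q_4 = 1*9 + 5 = 14.
  i=5: a_5=1, p_5 = 1*31 + 20 = 51, q_5 = 1*14 + 9 = 23.
  i=6: a_6=5, p_6 = 5*51 + 31 = 286, q_6 = 5*23 + 14 = 129.
q_6 = 129 > 57, so the last convergent with denominator <= 57 is p_5/q_5 = 51/23.
The closest fraction with denominator <= 57 is either p_5/q_5 or the intermediate fraction (k*p_5 + p_4)/(k*q_5 + q_4) with the largest k >= 1 whose denominator stays <= 57; these approach x as k grows, and every other convergent or intermediate fraction in range is farther away.
Largest k: floor((57 - q_4)/q_5) = floor((57 - 14)/23) = 1.
That gives (1*51 + 31)/(1*23 + 14) = 82/37.
Compare the errors: |x - 51/23| = |286*23 - 51*129|/(129*23) = 1/2967, and |x - 82/37| = |286*37 - 82*129|/(129*37) = 4/4773.
Cross-multiplying, 1*4773 = 4773 < 11868 = 4*2967, so 1/2967 is smaller: the convergent 51/23 is closer to x than 82/37.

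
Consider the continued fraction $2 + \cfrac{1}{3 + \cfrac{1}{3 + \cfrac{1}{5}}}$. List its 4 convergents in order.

2/1, 7/3, 23/10, 122/53

Using the convergent recurrence p_i = a_i*p_{i-1} + p_{i-2}, q_i = a_i*q_{i-1} + q_{i-2} with p_{-2}=0, p_{-1}=1, q_{-2}=1, q_{-1}=0:
  i=0: a_0=2, p_0 = 2*1 + 0 = 2, q_0 = 2*0 + 1 = 1.
  i=1: a_1=3, p_1 = 3*2 + 1 = 7, q_1 = 3*1 + 0 = 3.
  i=2: a_2=3, p_2 = 3*7 + 2 = 23, q_2 = 3*3 + 1 = 10.
  i=3: a_3=5, p_3 = 5*23 + 7 = 122, q_3 = 5*10 + 3 = 53.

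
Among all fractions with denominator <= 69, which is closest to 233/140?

5/3

Expand x = 233/140 as a continued fraction with the Euclidean algorithm:
  233 = 1*140 + 93, so a_0 = 1.
  140 = 1*93 + 47, so a_1 = 1.
  93 = 1*47 + 46, so a_2 = 1.
  47 = 1*46 + 1, so a_3 = 1.
  46 = 46*1 + 0, so a_4 = 46.
so x = [1; 1, 1, 1, 46].
Convergents (p_i = a_i*p_{i-1} + p_{i-2}, q_i = a_i*q_{i-1} + q_{i-2} with p_{-2}=0, p_{-1}=1, q_{-2}=1, q_{-1}=0), until the denominator exceeds 69:
  i=0: a_0=1, p_0 = 1*1 + 0 = 1, q_0 = 1*0 + 1 = 1.
  i=1: a_1=1, p_1 = 1*1 + 1 = 2, q_1 = 1*1 + 0 = 1.
  i=2: a_2=1, p_2 = 1*2 + 1 = 3, q_2 = 1*1 + 1 = 2.
  i=3: a_3=1, p_3 = 1*3 + 2 = 5, q_3 = 1*2 + 1 = 3.
  i=4: a_4=46, p_4 = 46*5 + 3 = 233, q_4 = 46*3 + 2 = 140.
q_4 = 140 > 69, so the last convergent with denominator <= 69 is p_3/q_3 = 5/3.
The closest fraction with denominator <= 69 is either p_3/q_3 or the intermediate fraction (k*p_3 + p_2)/(k*q_3 + q_2) with the largest k >= 1 whose denominator stays <= 69; these approach x as k grows, and every other convergent or intermediate fraction in range is farther away.
Largest k: floor((69 - q_2)/q_3) = floor((69 - 2)/3) = 22.
That gives (22*5 + 3)/(22*3 + 2) = 113/68.
Compare the errors: |x - 5/3| = |233*3 - 5*140|/(140*3) = 1/420, and |x - 113/68| = |233*68 - 113*140|/(140*68) = 24/9520.
Cross-multiplying, 1*9520 = 9520 < 10080 = 24*420, so 1/420 is smaller: the convergent 5/3 is closer to x than 113/68.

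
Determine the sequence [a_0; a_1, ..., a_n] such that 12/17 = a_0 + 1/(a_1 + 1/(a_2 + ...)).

Run the Euclidean algorithm on 12 and 17; the successive quotients are the partial quotients a_0, a_1, ... (each step inverts the fractional part left over by the previous one):
  12 = 0*17 + 12, so a_0 = 0.
  17 = 1*12 + 5, so a_1 = 1.
  12 = 2*5 + 2, so a_2 = 2.
  5 = 2*2 + 1, so a_3 = 2.
  2 = 2*1 + 0, so a_4 = 2.
The remainder reaches 0 after 5 divisions, so the expansion has 5 partial quotients, read off in order.

[0; 1, 2, 2, 2]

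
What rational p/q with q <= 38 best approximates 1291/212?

67/11

Expand x = 1291/212 as a continued fraction with the Euclidean algorithm:
  1291 = 6*212 + 19, so a_0 = 6.
  212 = 11*19 + 3, so a_1 = 11.
  19 = 6*3 + 1, so a_2 = 6.
  3 = 3*1 + 0, so a_3 = 3.
so x = [6; 11, 6, 3].
Convergents (p_i = a_i*p_{i-1} + p_{i-2}, q_i = a_i*q_{i-1} + q_{i-2} with p_{-2}=0, p_{-1}=1, q_{-2}=1, q_{-1}=0), until the denominator exceeds 38:
  i=0: a_0=6, p_0 = 6*1 + 0 = 6, q_0 = 6*0 + 1 = 1.
  i=1: a_1=11, p_1 = 11*6 + 1 = 67, q_1 = 11*1 + 0 = 11.
  i=2: a_2=6, p_2 = 6*67 + 6 = 408, q_2 = 6*11 + 1 = 67.
q_2 = 67 > 38, so the last convergent with denominator <= 38 is p_1/q_1 = 67/11.
The closest fraction with denominator <= 38 is either p_1/q_1 or the intermediate fraction (k*p_1 + p_0)/(k*q_1 + q_0) with the largest k >= 1 whose denominator stays <= 38; these approach x as k grows, and every other convergent or intermediate fraction in range is farther away.
Largest k: floor((38 - q_0)/q_1) = floor((38 - 1)/11) = 3.
That gives (3*67 + 6)/(3*11 + 1) = 207/34.
Compare the errors: |x - 67/11| = |1291*11 - 67*212|/(212*11) = 3/2332, and |x - 207/34| = |1291*34 - 207*212|/(212*34) = 10/7208.
Cross-multiplying, 3*7208 = 21624 < 23320 = 10*2332, so 3/2332 is smaller: the convergent 67/11 is closer to x than 207/34.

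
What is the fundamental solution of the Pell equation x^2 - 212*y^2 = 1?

(x, y) = (66249, 4550)

First expand sqrt(212) as a continued fraction. With x_i = (sqrt(212) + m_i)/d_i and (m_0, d_0) = (0, 1): a_0 = floor(sqrt(212)) = 14, since 14^2 = 196 <= 212 < 225 = 15^2.
Iterate m_{i+1} = d_i*a_i - m_i, d_{i+1} = (212 - m_{i+1}^2)/d_i, a_{i+1} = floor((a_0 + m_{i+1})/d_{i+1}):
  m_1 = 1*14 - 0 = 14, d_1 = (212 - 14^2)/1 = 16/1 = 16, a_1 = floor((14 + 14)/16) = 1.
  m_2 = 16*1 - 14 = 2, d_2 = (212 - 2^2)/16 = 208/16 = 13, a_2 = floor((14 + 2)/13) = 1.
  m_3 = 13*1 - 2 = 11, d_3 = (212 - 11^2)/13 = 91/13 = 7, a_3 = floor((14 + 11)/7) = 3.
  m_4 = 7*3 - 11 = 10, d_4 = (212 - 10^2)/7 = 112/7 = 16, a_4 = floor((14 + 10)/16) = 1.
  m_5 = 16*1 - 10 = 6, d_5 = (212 - 6^2)/16 = 176/16 = 11, a_5 = floor((14 + 6)/11) = 1.
  m_6 = 11*1 - 6 = 5, d_6 = (212 - 5^2)/11 = 187/11 = 17, a_6 = floor((14 + 5)/17) = 1.
  m_7 = 17*1 - 5 = 12, d_7 = (212 - 12^2)/17 = 68/17 = 4, a_7 = floor((14 + 12)/4) = 6.
  m_8 = 4*6 - 12 = 12, d_8 = (212 - 12^2)/4 = 68/4 = 17, a_8 = floor((14 + 12)/17) = 1.
  m_9 = 17*1 - 12 = 5, d_9 = (212 - 5^2)/17 = 187/17 = 11, a_9 = floor((14 + 5)/11) = 1.
  m_10 = 11*1 - 5 = 6, d_10 = (212 - 6^2)/11 = 176/11 = 16, a_10 = floor((14 + 6)/16) = 1.
  m_11 = 16*1 - 6 = 10, d_11 = (212 - 10^2)/16 = 112/16 = 7, a_11 = floor((14 + 10)/7) = 3.
  m_12 = 7*3 - 10 = 11, d_12 = (212 - 11^2)/7 = 91/7 = 13, a_12 = floor((14 + 11)/13) = 1.
  m_13 = 13*1 - 11 = 2, d_13 = (212 - 2^2)/13 = 208/13 = 16, a_13 = floor((14 + 2)/16) = 1.
  m_14 = 16*1 - 2 = 14, d_14 = (212 - 14^2)/16 = 16/16 = 1, a_14 = floor((14 + 14)/1) = 28.
  m_15 = 1*28 - 14 = 14, d_15 = (212 - 14^2)/1 = 16/1 = 16: (m_15, d_15) = (m_1, d_1) = (14, 16), so from here the quotients repeat a_1, ..., a_14; the period length is 14.
So sqrt(212) = [14; (1, 1, 3, 1, 1, 1, 6, 1, 1, 1, 3, 1, 1, 28)] with period length k = 14.
k is even, so the fundamental solution of x^2 - 212y^2 = 1 is (p_{k-1}, q_{k-1}) = (p_13, q_13); compute convergents through index 13.
Convergents (p_i = a_i*p_{i-1} + p_{i-2}, q_i = a_i*q_{i-1} + q_{i-2} with p_{-2}=0, p_{-1}=1, q_{-2}=1, q_{-1}=0):
  i=0: a_0=14, p_0 = 14*1 + 0 = 14, q_0 = 14*0 + 1 = 1.
  i=1: a_1=1, p_1 = 1*14 + 1 = 15, q_1 = 1*1 + 0 = 1.
  i=2: a_2=1, p_2 = 1*15 + 14 = 29, q_2 = 1*1 + 1 = 2.
  i=3: a_3=3, p_3 = 3*29 + 15 = 102, q_3 = 3*2 + 1 = 7.
  i=4: a_4=1, p_4 = 1*102 + 29 = 131, q_4 = 1*7 + 2 = 9.
  i=5: a_5=1, p_5 = 1*131 + 102 = 233, q_5 = 1*9 + 7 = 16.
  i=6: a_6=1, p_6 = 1*233 + 131 = 364, q_6 = 1*16 + 9 = 25.
  i=7: a_7=6, p_7 = 6*364 + 233 = 2417, q_7 = 6*25 + 16 = 166.
  i=8: a_8=1, p_8 = 1*2417 + 364 = 2781, q_8 = 1*166 + 25 = 191.
  i=9: a_9=1, p_9 = 1*2781 + 2417 = 5198, q_9 = 1*191 + 166 = 357.
  i=10: a_10=1, p_10 = 1*5198 + 2781 = 7979, q_10 = 1*357 + 191 = 548.
  i=11: a_11=3, p_11 = 3*7979 + 5198 = 29135, q_11 = 3*548 + 357 = 2001.
  i=12: a_12=1, p_12 = 1*29135 + 7979 = 37114, q_12 = 1*2001 + 548 = 2549.
  i=13: a_13=1, p_13 = 1*37114 + 29135 = 66249, q_13 = 1*2549 + 2001 = 4550.
Check: 66249^2 - 212*4550^2 = 4388930001 - 4388930000 = 1, so (x, y) = (66249, 4550) solves the equation, and by the theorem it is the least positive solution.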